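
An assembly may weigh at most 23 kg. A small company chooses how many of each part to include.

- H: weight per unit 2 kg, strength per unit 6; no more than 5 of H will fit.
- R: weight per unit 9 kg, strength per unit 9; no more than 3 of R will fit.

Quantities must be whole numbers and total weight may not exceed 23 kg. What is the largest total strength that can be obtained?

5×H and 1×R: weight 19 ≤ 23, strength 5·6 + 1·9 = 39.
4×H and 1×R: weight 17 ≤ 23, strength 4·6 + 1·9 = 33.
Best is 39.

39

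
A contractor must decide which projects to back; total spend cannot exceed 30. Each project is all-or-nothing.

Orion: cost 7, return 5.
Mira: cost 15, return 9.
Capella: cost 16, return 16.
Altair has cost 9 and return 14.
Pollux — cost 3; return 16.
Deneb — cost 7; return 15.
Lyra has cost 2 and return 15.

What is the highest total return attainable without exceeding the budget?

Orion + Altair + Pollux + Deneb + Lyra: cost 7 + 9 + 3 + 7 + 2 = 28 ≤ 30, return 5 + 14 + 16 + 15 + 15 = 65.
Capella + Pollux + Deneb + Lyra: cost 16 + 3 + 7 + 2 = 28 ≤ 30, return 16 + 16 + 15 + 15 = 62.
Best is Orion, Altair, Pollux, Deneb, and Lyra with total return 65.

65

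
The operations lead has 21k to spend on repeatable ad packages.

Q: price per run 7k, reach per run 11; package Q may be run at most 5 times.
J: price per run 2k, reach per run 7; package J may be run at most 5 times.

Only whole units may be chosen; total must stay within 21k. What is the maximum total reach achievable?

46

2×Q and 3×J: price 20 ≤ 21, reach 2·11 + 3·7 = 43.
1×Q and 5×J: price 17 ≤ 21, reach 1·11 + 5·7 = 46.
Best is 46.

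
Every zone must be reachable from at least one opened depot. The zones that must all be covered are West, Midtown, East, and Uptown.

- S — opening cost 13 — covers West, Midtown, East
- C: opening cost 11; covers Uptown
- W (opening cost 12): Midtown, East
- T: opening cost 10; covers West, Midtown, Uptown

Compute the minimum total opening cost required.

Choose W and T: together they cover West, Midtown, East, Uptown — every zone.
Total opening cost: 12 + 10 = 22.
No cover costs less than 22.

22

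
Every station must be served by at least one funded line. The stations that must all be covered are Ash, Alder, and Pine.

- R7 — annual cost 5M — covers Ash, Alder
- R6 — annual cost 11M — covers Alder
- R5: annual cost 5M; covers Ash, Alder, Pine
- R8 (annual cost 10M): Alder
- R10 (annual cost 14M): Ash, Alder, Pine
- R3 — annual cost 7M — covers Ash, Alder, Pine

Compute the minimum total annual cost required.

R5 alone covers Ash, Alder, Pine — every station.
Total annual cost: 5.
No cover costs less than 5.

5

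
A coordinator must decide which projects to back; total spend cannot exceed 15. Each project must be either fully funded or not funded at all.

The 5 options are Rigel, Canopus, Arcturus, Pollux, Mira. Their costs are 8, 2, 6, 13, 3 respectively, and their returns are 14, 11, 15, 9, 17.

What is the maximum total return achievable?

43

Arcturus + Mira: cost 6 + 3 = 9 ≤ 15, return 15 + 17 = 32.
Rigel + Canopus + Mira: cost 8 + 2 + 3 = 13 ≤ 15, return 14 + 11 + 17 = 42.
Canopus + Arcturus + Mira: cost 2 + 6 + 3 = 11 ≤ 15, return 11 + 15 + 17 = 43.
Best is Canopus, Arcturus, and Mira with total return 43.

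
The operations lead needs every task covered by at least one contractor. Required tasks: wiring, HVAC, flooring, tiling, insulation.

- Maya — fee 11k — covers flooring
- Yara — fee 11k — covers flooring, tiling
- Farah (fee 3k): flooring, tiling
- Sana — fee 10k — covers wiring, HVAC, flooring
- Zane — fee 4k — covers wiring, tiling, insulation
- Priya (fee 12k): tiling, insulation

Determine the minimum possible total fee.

Choose Sana and Zane: together they cover wiring, HVAC, flooring, tiling, insulation — every task.
Total fee: 10 + 4 = 14.

14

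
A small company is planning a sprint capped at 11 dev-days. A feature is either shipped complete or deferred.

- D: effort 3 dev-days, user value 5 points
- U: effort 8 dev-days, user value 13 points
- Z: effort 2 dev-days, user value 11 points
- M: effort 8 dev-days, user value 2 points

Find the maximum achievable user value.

24

Allowing fractional choices, the relaxed optimum would be about 25.8, but features are indivisible.
D + Z: effort 3 + 2 = 5 ≤ 11, user value 5 + 11 = 16.
D + U: effort 3 + 8 = 11 ≤ 11, user value 5 + 13 = 18.
U + Z: effort 8 + 2 = 10 ≤ 11, user value 13 + 11 = 24.
Best is U and Z with total user value 24.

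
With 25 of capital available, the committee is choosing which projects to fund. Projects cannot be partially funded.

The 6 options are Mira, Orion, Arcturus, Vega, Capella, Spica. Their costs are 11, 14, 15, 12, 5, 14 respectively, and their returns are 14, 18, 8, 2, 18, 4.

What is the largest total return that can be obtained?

Allowing fractional choices, the relaxed optimum would be about 43.6, but projects are indivisible.
Mira + Capella: cost 11 + 5 = 16 ≤ 25, return 14 + 18 = 32.
Orion + Capella: cost 14 + 5 = 19 ≤ 25, return 18 + 18 = 36.
Best is Orion and Capella with total return 36.

36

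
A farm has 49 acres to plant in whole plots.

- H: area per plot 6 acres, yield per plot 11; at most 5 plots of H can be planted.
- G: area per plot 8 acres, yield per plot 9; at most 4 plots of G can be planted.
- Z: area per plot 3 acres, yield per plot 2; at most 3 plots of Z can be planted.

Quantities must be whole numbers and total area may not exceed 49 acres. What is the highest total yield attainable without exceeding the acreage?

H has the best ratio (11/6); taking only H gives at most 5×11 = 55 (stopped by the supply cap of 5).
Mixing does better — 5×H, 2×G, and 1×Z: area 49 ≤ 49, yield 5·11 + 2·9 + 1·2 = 75.

75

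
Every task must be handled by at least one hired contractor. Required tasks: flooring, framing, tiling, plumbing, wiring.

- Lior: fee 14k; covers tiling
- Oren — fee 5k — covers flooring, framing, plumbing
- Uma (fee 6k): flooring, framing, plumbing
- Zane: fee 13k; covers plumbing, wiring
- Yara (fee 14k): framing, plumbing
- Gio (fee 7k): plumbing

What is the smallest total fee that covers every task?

32

Choose Lior, Oren, and Zane: together they cover flooring, framing, tiling, plumbing, wiring — every task.
Total fee: 14 + 5 + 13 = 32.
No cover costs less than 32.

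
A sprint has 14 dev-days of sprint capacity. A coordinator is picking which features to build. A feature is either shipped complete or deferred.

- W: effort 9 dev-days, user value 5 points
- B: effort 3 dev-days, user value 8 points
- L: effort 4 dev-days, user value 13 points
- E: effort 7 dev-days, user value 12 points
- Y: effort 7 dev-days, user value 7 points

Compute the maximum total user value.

33

Treat it as a binary knapsack problem.
B + L + E: effort 3 + 4 + 7 = 14 ≤ 14, user value 8 + 13 + 12 = 33.
B + L + Y: effort 3 + 4 + 7 = 14 ≤ 14, user value 8 + 13 + 7 = 28.
Best is B, L, and E with total user value 33.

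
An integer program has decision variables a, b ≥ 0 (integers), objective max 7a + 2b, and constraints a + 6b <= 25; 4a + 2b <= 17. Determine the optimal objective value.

The continuous relaxation peaks at (4.25, 0) with value 29.75; rounding to a feasible lattice point costs some objective.
(a,b)=(4,0) is feasible, giving 28.
(a,b)=(3,1) is feasible, giving 23.
No feasible integer point exceeds 28.

28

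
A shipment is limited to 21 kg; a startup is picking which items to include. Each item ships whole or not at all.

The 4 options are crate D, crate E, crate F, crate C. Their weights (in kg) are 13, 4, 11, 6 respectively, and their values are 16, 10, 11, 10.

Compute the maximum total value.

Allowing fractional choices, the relaxed optimum would be about 33.5, but items are indivisible.
crate E + crate F + crate C: weight 4 + 11 + 6 = 21 ≤ 21, value 10 + 11 + 10 = 31.
crate D + crate E: weight 13 + 4 = 17 ≤ 21, value 16 + 10 = 26.
crate D + crate C: weight 13 + 6 = 19 ≤ 21, value 16 + 10 = 26.
Best is crate E, crate F, and crate C with total value 31.

31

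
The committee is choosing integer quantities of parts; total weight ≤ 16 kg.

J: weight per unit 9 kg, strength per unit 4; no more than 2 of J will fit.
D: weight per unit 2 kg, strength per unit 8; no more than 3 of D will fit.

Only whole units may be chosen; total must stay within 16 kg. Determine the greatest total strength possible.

28

D has the best ratio (8/2); taking only D gives at most 3×8 = 24 (stopped by the supply cap of 3).
Mixing does better — 1×J and 3×D: weight 15 ≤ 16, strength 1·4 + 3·8 = 28.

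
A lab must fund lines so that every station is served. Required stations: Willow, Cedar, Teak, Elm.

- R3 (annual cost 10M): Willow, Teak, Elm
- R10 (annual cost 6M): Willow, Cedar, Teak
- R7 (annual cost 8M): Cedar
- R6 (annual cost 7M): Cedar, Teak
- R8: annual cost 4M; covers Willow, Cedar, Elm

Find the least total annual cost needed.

10

Choose R10 and R8: together they cover Willow, Cedar, Teak, Elm — every station.
Total annual cost: 6 + 4 = 10.
No cover costs less than 10.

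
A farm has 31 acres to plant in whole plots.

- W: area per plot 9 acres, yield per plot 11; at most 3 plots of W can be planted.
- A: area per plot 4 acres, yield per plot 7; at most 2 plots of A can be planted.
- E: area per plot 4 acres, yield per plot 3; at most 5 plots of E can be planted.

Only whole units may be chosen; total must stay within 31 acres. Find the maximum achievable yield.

40

2×W, 2×A, and 1×E: area 30 ≤ 31, yield 2·11 + 2·7 + 1·3 = 39.
3×W and 1×A: area 31 ≤ 31, yield 3·11 + 1·7 = 40.
Best is 40.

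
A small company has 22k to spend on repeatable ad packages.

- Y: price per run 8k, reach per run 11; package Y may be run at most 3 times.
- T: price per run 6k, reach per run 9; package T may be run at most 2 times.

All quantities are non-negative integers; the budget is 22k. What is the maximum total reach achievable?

31

This is a bounded integer knapsack.
T has the best ratio (9/6); taking only T gives at most 2×9 = 18 (stopped by the supply cap of 2).
Mixing does better — 2×Y and 1×T: price 22 ≤ 22, reach 2·11 + 1·9 = 31.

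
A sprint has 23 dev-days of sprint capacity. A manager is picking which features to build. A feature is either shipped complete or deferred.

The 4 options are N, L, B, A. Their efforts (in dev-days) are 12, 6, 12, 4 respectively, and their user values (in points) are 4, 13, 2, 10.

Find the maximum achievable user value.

Allowing fractional choices, the relaxed optimum would be about 27.2, but features are indivisible.
N + L + A: effort 12 + 6 + 4 = 22 ≤ 23, user value 4 + 13 + 10 = 27.
L + B + A: effort 6 + 12 + 4 = 22 ≤ 23, user value 13 + 2 + 10 = 25.
L + A: effort 6 + 4 = 10 ≤ 23, user value 13 + 10 = 23.
Best is N, L, and A with total user value 27.

27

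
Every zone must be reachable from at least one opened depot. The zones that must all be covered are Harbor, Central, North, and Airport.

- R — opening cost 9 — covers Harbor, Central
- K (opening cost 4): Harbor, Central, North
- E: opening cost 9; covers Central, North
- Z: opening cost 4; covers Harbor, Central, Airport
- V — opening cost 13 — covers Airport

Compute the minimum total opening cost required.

Choose K and Z: together they cover Harbor, Central, North, Airport — every zone.
Total opening cost: 4 + 4 = 8.
No cover costs less than 8.

8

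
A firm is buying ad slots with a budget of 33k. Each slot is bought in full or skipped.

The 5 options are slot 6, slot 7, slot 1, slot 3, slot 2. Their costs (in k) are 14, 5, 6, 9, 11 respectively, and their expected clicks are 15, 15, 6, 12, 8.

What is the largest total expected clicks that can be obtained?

Allowing fractional choices, the relaxed optimum would be about 47.0, but ad slots are indivisible.
slot 6 + slot 7 + slot 3: cost 14 + 5 + 9 = 28 ≤ 33, expected clicks 15 + 15 + 12 = 42.
slot 7 + slot 1 + slot 3 + slot 2: cost 5 + 6 + 9 + 11 = 31 ≤ 33, expected clicks 15 + 6 + 12 + 8 = 41.
Best is slot 6, slot 7, and slot 3 with total expected clicks 42.

42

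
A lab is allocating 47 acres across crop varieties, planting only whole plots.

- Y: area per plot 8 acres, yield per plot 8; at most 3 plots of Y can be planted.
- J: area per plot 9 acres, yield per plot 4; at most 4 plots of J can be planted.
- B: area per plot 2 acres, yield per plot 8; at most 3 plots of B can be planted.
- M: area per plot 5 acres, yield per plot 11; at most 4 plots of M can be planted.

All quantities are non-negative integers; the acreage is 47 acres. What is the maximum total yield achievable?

This is a bounded integer knapsack.
B has the best ratio (8/2); taking only B gives at most 3×8 = 24 (stopped by the supply cap of 3).
Mixing does better — 2×Y, 3×B, and 4×M: area 42 ≤ 47, yield 2·8 + 3·8 + 4·11 = 84.

84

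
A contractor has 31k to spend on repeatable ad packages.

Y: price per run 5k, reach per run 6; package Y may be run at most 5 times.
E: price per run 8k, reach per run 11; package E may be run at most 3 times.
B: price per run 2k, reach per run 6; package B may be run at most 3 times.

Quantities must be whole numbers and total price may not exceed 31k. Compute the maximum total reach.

51

3×E and 3×B: price 30 ≤ 31, reach 3·11 + 3·6 = 51.
5×Y and 3×B: price 31 ≤ 31, reach 5·6 + 3·6 = 48.
Best is 51.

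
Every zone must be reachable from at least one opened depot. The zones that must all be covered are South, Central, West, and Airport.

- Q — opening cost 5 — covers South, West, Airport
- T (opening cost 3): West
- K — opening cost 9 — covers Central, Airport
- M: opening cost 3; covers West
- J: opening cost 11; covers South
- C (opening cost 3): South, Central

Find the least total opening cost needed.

8

Choose Q and C: together they cover South, Central, West, Airport — every zone.
Total opening cost: 5 + 3 = 8.
No cover costs less than 8.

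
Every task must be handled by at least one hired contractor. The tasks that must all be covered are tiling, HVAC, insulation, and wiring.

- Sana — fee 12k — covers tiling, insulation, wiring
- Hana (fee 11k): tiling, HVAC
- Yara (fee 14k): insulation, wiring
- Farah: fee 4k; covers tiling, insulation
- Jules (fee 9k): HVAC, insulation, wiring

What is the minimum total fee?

13

Choose Farah and Jules: together they cover tiling, HVAC, insulation, wiring — every task.
Total fee: 4 + 9 = 13.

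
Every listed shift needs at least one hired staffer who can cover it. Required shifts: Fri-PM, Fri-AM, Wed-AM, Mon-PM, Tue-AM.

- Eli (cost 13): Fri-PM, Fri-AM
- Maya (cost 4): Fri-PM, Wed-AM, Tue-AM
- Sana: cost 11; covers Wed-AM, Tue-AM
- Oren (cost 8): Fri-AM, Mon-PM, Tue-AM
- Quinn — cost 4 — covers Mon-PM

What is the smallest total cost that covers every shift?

12

Choose Maya and Oren: together they cover Fri-PM, Fri-AM, Wed-AM, Mon-PM, Tue-AM — every shift.
Total cost: 4 + 8 = 12.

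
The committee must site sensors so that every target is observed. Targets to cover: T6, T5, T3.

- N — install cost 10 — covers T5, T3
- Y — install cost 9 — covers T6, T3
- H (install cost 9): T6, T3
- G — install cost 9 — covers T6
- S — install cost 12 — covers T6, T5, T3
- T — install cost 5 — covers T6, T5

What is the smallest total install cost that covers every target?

12

The greedy cost-per-new-target heuristic would pick T and Y for 14, but a cheaper cover exists.
S alone covers T6, T5, T3 — every target.
Total install cost: 12.
No cover costs less than 12.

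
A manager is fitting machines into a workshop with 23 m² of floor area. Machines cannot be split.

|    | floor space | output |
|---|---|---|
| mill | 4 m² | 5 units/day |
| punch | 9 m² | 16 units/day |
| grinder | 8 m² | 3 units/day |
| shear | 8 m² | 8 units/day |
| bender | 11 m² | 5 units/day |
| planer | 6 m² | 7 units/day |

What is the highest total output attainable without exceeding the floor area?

mill + punch + shear: floor space 4 + 9 + 8 = 21 ≤ 23, output 5 + 16 + 8 = 29.
mill + punch + planer: floor space 4 + 9 + 6 = 19 ≤ 23, output 5 + 16 + 7 = 28.
punch + shear + planer: floor space 9 + 8 + 6 = 23 ≤ 23, output 16 + 8 + 7 = 31.
Best is punch, shear, and planer with total output 31.

31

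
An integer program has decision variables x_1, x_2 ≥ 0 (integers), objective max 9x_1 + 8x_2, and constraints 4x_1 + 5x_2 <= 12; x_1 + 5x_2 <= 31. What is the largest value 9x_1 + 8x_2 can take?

27

(x_1,x_2)=(3,0): 4·3+5·0=12≤12, 1·3+5·0=3≤31, objective 27.
(x_1,x_2)=(2,0): 4·2+5·0=8≤12, 1·2+5·0=2≤31, objective 18.
The best lattice point is (3,0), giving 27.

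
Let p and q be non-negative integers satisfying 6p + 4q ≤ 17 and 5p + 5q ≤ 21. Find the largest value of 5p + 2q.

12

Relaxing integrality, the LP optimum is 14.17 at (p,q) = (2.83, 0), which is not an integer point.
(p,q)=(2,1): 6·2+4·1=16≤17, 5·2+5·1=15≤21, objective 12.
(p,q)=(2,0): 6·2+4·0=12≤17, 5·2+5·0=10≤21, objective 10.
(p,q)=(1,2): 6·1+4·2=14≤17, 5·1+5·2=15≤21, objective 9.
The best lattice point is (2,1), giving 12.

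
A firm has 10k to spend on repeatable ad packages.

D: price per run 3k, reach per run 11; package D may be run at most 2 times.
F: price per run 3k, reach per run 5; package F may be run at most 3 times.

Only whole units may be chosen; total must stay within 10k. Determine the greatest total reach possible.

D has the best ratio (11/3); taking only D gives at most 2×11 = 22 (stopped by the supply cap of 2).
Mixing does better — 2×D and 1×F: price 9 ≤ 10, reach 2·11 + 1·5 = 27.

27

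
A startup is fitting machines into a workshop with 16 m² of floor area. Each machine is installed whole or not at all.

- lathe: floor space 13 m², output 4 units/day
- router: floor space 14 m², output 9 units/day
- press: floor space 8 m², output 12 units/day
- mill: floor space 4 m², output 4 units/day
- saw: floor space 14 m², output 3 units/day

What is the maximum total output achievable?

16

press: floor space 8 ≤ 16, output 12.
press + mill: floor space 8 + 4 = 12 ≤ 16, output 12 + 4 = 16.
router: floor space 14 ≤ 16, output 9.
Best is press and mill with total output 16.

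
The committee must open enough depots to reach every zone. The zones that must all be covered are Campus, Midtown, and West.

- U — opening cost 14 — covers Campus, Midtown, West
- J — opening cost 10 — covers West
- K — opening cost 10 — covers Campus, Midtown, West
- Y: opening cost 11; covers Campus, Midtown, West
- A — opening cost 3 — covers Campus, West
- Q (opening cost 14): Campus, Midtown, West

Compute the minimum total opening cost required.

The greedy cost-per-new-zone heuristic would pick A and K for 13, but a cheaper cover exists.
K alone covers Campus, Midtown, West — every zone.
Total opening cost: 10.
No cover costs less than 10.

10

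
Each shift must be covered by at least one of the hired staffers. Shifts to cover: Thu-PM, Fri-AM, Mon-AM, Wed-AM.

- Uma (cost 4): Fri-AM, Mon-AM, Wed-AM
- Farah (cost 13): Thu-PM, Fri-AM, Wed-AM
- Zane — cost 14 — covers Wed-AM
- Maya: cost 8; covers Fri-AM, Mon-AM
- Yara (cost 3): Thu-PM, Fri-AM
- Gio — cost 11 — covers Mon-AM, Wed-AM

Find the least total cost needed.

7

This is an integer covering problem.
Choose Uma and Yara: together they cover Thu-PM, Fri-AM, Mon-AM, Wed-AM — every shift.
Total cost: 4 + 3 = 7.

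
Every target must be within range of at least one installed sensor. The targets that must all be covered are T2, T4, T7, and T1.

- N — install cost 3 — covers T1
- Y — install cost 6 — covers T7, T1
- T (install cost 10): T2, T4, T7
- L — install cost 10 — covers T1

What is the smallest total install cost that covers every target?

This is a weighted set-cover instance.
Choose N and T: together they cover T2, T4, T7, T1 — every target.
Total install cost: 3 + 10 = 13.

13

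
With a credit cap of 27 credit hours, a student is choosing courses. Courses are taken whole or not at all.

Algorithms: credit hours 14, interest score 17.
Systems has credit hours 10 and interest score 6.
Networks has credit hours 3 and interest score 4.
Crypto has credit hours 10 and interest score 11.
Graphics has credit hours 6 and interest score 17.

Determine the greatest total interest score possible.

38

Treat it as a binary knapsack problem.
Take Algorithms, Networks, and Graphics: credit hours 14 + 3 + 6 = 23 ≤ 27, interest score 17 + 4 + 17 = 38.
No other feasible combination does better.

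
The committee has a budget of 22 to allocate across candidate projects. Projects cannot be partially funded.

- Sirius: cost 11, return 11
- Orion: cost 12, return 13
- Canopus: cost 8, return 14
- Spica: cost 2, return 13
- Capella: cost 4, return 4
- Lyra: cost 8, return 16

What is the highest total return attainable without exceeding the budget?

Allowing fractional choices, the relaxed optimum would be about 47.3, but projects are indivisible.
Orion + Spica + Lyra: cost 12 + 2 + 8 = 22 ≤ 22, return 13 + 13 + 16 = 42.
Canopus + Spica + Capella + Lyra: cost 8 + 2 + 4 + 8 = 22 ≤ 22, return 14 + 13 + 4 + 16 = 47.
Canopus + Spica + Lyra: cost 8 + 2 + 8 = 18 ≤ 22, return 14 + 13 + 16 = 43.
Best is Canopus, Spica, Capella, and Lyra with total return 47.

47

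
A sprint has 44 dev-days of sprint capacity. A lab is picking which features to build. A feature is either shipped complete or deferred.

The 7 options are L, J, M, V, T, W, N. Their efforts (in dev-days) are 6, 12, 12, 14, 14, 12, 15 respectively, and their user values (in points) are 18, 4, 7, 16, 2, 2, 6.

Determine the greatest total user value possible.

45

Allowing fractional choices, the relaxed optimum would be about 45.8, but features are indivisible.
L + M + V: effort 6 + 12 + 14 = 32 ≤ 44, user value 18 + 7 + 16 = 41.
L + J + M + V: effort 6 + 12 + 12 + 14 = 44 ≤ 44, user value 18 + 4 + 7 + 16 = 45.
L + M + V + W: effort 6 + 12 + 14 + 12 = 44 ≤ 44, user value 18 + 7 + 16 + 2 = 43.
Best is L, J, M, and V with total user value 45.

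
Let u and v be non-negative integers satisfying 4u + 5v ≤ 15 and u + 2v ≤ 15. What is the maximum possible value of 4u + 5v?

(u,v)=(0,3): 4·0+5·3=15≤15, 1·0+2·3=6≤15, objective 15.
(u,v)=(1,2): 4·1+5·2=14≤15, 1·1+2·2=5≤15, objective 14.
Maximum is 15 at (u,v)=(0,3).

15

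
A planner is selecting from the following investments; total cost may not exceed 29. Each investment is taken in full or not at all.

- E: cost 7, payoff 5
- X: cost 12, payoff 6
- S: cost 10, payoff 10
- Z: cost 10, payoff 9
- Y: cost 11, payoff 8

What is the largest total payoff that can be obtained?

Allowing fractional choices, the relaxed optimum would be about 25.5, but investments are indivisible.
E + S + Y: cost 7 + 10 + 11 = 28 ≤ 29, payoff 5 + 10 + 8 = 23.
E + Z + Y: cost 7 + 10 + 11 = 28 ≤ 29, payoff 5 + 9 + 8 = 22.
E + S + Z: cost 7 + 10 + 10 = 27 ≤ 29, payoff 5 + 10 + 9 = 24.
Best is E, S, and Z with total payoff 24.

24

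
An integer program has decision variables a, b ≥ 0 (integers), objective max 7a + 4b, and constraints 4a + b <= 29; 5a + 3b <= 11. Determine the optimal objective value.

15

(a,b)=(1,2): 4·1+1·2=6≤29, 5·1+3·2=11≤11, objective 15.
(a,b)=(2,0): 4·2+1·0=8≤29, 5·2+3·0=10≤11, objective 14.
The best lattice point is (1,2), giving 15.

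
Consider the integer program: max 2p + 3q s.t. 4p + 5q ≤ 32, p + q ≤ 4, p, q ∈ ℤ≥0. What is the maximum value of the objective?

(p,q)=(0,4): 4·0+5·4=20≤32, 1·0+1·4=4≤4, objective 12.
(p,q)=(1,3): 4·1+5·3=19≤32, 1·1+1·3=4≤4, objective 11.
(p,q)=(0,3): 4·0+5·3=15≤32, 1·0+1·3=3≤4, objective 9.
No feasible integer point exceeds 12.

12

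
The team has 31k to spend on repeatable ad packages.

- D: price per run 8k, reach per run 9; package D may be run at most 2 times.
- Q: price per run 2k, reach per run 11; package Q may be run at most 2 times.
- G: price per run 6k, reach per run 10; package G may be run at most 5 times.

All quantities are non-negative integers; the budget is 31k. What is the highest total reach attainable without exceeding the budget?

Take 2×Q and 4×G: price 28 ≤ 31, reach 2·11 + 4·10 = 62.
Q has the best ratio (11/2) and is taken to its limit of 2; remaining capacity is filled optimally with the others.

62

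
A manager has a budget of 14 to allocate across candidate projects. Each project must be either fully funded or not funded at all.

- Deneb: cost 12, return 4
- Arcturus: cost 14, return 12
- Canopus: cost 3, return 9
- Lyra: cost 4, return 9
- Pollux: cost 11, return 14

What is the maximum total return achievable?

Treat it as a binary knapsack problem.
Take Canopus and Pollux: cost 3 + 11 = 14 ≤ 14, return 9 + 14 = 23.
No other feasible combination does better.

23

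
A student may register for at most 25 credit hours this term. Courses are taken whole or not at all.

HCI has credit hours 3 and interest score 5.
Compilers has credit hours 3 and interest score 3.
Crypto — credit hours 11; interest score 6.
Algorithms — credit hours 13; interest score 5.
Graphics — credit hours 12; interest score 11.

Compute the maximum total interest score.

This is a 0-1 knapsack instance.
Allowing fractional choices, the relaxed optimum would be about 22.8, but courses are indivisible.
Crypto + Graphics: credit hours 11 + 12 = 23 ≤ 25, interest score 6 + 11 = 17.
HCI + Compilers + Graphics: credit hours 3 + 3 + 12 = 18 ≤ 25, interest score 5 + 3 + 11 = 19.
HCI + Graphics: credit hours 3 + 12 = 15 ≤ 25, interest score 5 + 11 = 16.
Best is HCI, Compilers, and Graphics with total interest score 19.

19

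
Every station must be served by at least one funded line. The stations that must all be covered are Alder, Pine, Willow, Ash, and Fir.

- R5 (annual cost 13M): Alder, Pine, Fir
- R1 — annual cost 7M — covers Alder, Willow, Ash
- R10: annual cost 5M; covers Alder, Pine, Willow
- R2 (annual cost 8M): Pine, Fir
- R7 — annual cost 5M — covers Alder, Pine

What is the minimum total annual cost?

15

The greedy cost-per-new-station heuristic would pick R10, R1, and R2 for 20, but a cheaper cover exists.
Choose R1 and R2: together they cover Alder, Pine, Willow, Ash, Fir — every station.
Total annual cost: 7 + 8 = 15.
No cover costs less than 15.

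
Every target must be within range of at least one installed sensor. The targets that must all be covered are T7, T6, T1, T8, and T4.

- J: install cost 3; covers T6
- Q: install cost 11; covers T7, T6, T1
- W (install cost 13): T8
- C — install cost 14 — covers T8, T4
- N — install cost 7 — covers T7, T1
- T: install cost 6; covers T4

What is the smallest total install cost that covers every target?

24

The greedy cost-per-new-target heuristic would pick J, N, T, and W for 29, but a cheaper cover exists.
Choose J, C, and N: together they cover T7, T6, T1, T8, T4 — every target.
Total install cost: 3 + 14 + 7 = 24.
No cover costs less than 24.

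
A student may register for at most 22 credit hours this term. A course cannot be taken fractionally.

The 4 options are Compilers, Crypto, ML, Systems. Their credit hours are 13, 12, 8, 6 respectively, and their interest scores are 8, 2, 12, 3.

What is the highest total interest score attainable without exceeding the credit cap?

Allowing fractional choices, the relaxed optimum would be about 20.5, but courses are indivisible.
ML + Systems: credit hours 8 + 6 = 14 ≤ 22, interest score 12 + 3 = 15.
Compilers + ML: credit hours 13 + 8 = 21 ≤ 22, interest score 8 + 12 = 20.
Crypto + ML: credit hours 12 + 8 = 20 ≤ 22, interest score 2 + 12 = 14.
Best is Compilers and ML with total interest score 20.

20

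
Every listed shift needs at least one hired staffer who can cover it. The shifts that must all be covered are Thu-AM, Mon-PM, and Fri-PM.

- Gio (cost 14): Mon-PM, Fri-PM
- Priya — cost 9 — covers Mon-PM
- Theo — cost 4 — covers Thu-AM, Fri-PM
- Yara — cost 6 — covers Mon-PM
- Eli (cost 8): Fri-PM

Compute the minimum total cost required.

Choose Theo and Yara: together they cover Thu-AM, Mon-PM, Fri-PM — every shift.
Total cost: 4 + 6 = 10.
No cover costs less than 10.

10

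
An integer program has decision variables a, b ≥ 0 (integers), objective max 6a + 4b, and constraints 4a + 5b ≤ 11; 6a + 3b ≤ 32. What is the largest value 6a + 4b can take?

12

(a,b)=(2,0): 4·2+5·0=8≤11, 6·2+3·0=12≤32, objective 12.
(a,b)=(1,1): 4·1+5·1=9≤11, 6·1+3·1=9≤32, objective 10.
(a,b)=(1,0): 4·1+5·0=4≤11, 6·1+3·0=6≤32, objective 6.
The best lattice point is (2,0), giving 12.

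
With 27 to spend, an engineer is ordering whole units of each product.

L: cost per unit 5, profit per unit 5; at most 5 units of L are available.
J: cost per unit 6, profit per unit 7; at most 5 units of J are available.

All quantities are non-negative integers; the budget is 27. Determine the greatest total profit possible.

29

4×J: cost 24 ≤ 27, profit 4·7 = 28.
3×L and 2×J: cost 27 ≤ 27, profit 3·5 + 2·7 = 29.
Best is 29.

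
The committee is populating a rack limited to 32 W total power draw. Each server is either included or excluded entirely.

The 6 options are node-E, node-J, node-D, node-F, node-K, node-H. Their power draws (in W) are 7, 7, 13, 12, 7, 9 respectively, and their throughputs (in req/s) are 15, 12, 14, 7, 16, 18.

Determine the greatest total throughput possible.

61

This is a 0-1 knapsack instance.
Allowing fractional choices, the relaxed optimum would be about 63.2, but servers are indivisible.
node-E + node-K + node-H: power draw 7 + 7 + 9 = 23 ≤ 32, throughput 15 + 16 + 18 = 49.
node-E + node-J + node-K + node-H: power draw 7 + 7 + 7 + 9 = 30 ≤ 32, throughput 15 + 12 + 16 + 18 = 61.
node-D + node-K + node-H: power draw 13 + 7 + 9 = 29 ≤ 32, throughput 14 + 16 + 18 = 48.
Best is node-E, node-J, node-K, and node-H with total throughput 61.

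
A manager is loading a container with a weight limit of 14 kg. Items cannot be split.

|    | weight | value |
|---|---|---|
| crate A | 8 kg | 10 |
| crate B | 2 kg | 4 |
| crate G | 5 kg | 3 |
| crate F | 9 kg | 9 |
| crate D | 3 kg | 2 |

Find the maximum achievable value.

16

Treat it as a binary knapsack problem.
Allowing fractional choices, the relaxed optimum would be about 18.0, but items are indivisible.
crate A + crate B: weight 8 + 2 = 10 ≤ 14, value 10 + 4 = 14.
crate A + crate B + crate D: weight 8 + 2 + 3 = 13 ≤ 14, value 10 + 4 + 2 = 16.
crate B + crate F + crate D: weight 2 + 9 + 3 = 14 ≤ 14, value 4 + 9 + 2 = 15.
Best is crate A, crate B, and crate D with total value 16.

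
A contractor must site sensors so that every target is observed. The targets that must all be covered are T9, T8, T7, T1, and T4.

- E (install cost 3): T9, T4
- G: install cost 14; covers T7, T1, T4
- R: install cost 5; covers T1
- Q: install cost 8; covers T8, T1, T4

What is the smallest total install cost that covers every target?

25

Choose E, G, and Q: together they cover T9, T8, T7, T1, T4 — every target.
Total install cost: 3 + 14 + 8 = 25.
No cover costs less than 25.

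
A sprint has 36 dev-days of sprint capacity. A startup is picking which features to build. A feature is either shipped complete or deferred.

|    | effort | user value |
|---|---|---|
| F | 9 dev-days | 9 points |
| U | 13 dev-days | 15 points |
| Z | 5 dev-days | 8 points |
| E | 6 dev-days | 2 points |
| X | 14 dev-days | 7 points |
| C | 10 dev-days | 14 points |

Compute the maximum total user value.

Allowing fractional choices, the relaxed optimum would be about 45.0, but features are indivisible.
U + Z + E + C: effort 13 + 5 + 6 + 10 = 34 ≤ 36, user value 15 + 8 + 2 + 14 = 39.
U + Z + C: effort 13 + 5 + 10 = 28 ≤ 36, user value 15 + 8 + 14 = 37.
F + U + C: effort 9 + 13 + 10 = 32 ≤ 36, user value 9 + 15 + 14 = 38.
Best is U, Z, E, and C with total user value 39.

39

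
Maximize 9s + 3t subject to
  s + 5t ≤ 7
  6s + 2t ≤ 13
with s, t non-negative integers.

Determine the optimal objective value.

Relaxing integrality, the LP optimum is 19.50 at (s,t) = (2.17, 0), which is not an integer point.
(s,t)=(2,0) is feasible, giving 18.
(s,t)=(1,1) is feasible, giving 12.
No feasible integer point exceeds 18.

18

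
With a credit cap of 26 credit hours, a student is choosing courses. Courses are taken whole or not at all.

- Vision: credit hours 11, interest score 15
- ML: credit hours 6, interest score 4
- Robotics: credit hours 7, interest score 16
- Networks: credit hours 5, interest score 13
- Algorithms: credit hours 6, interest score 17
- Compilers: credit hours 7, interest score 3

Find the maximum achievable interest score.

50

Allowing fractional choices, the relaxed optimum would be about 56.9, but courses are indivisible.
ML + Robotics + Networks + Algorithms: credit hours 6 + 7 + 5 + 6 = 24 ≤ 26, interest score 4 + 16 + 13 + 17 = 50.
Vision + Robotics + Algorithms: credit hours 11 + 7 + 6 = 24 ≤ 26, interest score 15 + 16 + 17 = 48.
Robotics + Networks + Algorithms + Compilers: credit hours 7 + 5 + 6 + 7 = 25 ≤ 26, interest score 16 + 13 + 17 + 3 = 49.
Best is ML, Robotics, Networks, and Algorithms with total interest score 50.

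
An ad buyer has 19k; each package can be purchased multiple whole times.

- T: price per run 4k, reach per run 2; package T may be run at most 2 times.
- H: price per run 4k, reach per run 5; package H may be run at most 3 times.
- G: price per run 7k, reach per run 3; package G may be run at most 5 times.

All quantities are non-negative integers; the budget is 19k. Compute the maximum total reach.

18

H has the best ratio (5/4); taking only H gives at most 3×5 = 15 (stopped by the supply cap of 3).
Mixing does better — 3×H and 1×G: price 19 ≤ 19, reach 3·5 + 1·3 = 18.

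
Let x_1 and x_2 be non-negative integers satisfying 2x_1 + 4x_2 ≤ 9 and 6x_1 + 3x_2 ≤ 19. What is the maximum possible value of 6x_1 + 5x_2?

18

Relaxing integrality, the LP optimum is 20.78 at (x_1,x_2) = (2.72, 0.889), which is not an integer point.
(x_1,x_2)=(3,0): 2·3+4·0=6≤9, 6·3+3·0=18≤19, objective 18.
(x_1,x_2)=(2,1): 2·2+4·1=8≤9, 6·2+3·1=15≤19, objective 17.
(x_1,x_2)=(2,0): 2·2+4·0=4≤9, 6·2+3·0=12≤19, objective 12.
No feasible integer point exceeds 18.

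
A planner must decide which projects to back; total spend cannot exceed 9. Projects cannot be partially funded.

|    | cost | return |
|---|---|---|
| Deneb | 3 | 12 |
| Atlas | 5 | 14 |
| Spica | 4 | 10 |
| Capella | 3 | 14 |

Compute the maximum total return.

28

Allowing fractional choices, the relaxed optimum would be about 34.4, but projects are indivisible.
Deneb + Capella: cost 3 + 3 = 6 ≤ 9, return 12 + 14 = 26.
Deneb + Atlas: cost 3 + 5 = 8 ≤ 9, return 12 + 14 = 26.
Atlas + Capella: cost 5 + 3 = 8 ≤ 9, return 14 + 14 = 28.
Best is Atlas and Capella with total return 28.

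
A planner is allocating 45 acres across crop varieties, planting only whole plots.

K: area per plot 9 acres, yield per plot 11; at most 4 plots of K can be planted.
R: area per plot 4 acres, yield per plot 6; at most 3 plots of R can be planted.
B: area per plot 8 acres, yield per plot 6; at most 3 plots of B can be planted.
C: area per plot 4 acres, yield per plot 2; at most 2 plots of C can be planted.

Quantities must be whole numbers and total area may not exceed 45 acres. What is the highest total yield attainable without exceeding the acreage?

56

Take 4×K and 2×R: area 44 ≤ 45, yield 4·11 + 2·6 = 56.
No other integer combination yields more.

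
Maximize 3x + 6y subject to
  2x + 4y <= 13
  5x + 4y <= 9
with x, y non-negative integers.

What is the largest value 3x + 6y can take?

The continuous relaxation peaks at (0, 2.25) with value 13.50; rounding to a feasible lattice point costs some objective.
(x,y)=(0,2): 2·0+4·2=8≤13, 5·0+4·2=8≤9, objective 12.
(x,y)=(1,1): 2·1+4·1=6≤13, 5·1+4·1=9≤9, objective 9.
(x,y)=(0,1): 2·0+4·1=4≤13, 5·0+4·1=4≤9, objective 6.
No feasible integer point exceeds 12.

12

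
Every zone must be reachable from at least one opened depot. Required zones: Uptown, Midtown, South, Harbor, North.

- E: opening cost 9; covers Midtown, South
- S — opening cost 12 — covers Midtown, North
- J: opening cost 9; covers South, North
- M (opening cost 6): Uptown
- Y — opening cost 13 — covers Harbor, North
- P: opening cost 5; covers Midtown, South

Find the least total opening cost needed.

Choose M, Y, and P: together they cover Uptown, Midtown, South, Harbor, North — every zone.
Total opening cost: 6 + 13 + 5 = 24.
No cover costs less than 24.

24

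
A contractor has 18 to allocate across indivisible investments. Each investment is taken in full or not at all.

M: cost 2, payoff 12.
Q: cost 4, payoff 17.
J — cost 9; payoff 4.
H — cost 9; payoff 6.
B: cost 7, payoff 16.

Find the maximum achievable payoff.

45

M + Q + B: cost 2 + 4 + 7 = 13 ≤ 18, payoff 12 + 17 + 16 = 45.
M + Q + H: cost 2 + 4 + 9 = 15 ≤ 18, payoff 12 + 17 + 6 = 35.
M + H + B: cost 2 + 9 + 7 = 18 ≤ 18, payoff 12 + 6 + 16 = 34.
Best is M, Q, and B with total payoff 45.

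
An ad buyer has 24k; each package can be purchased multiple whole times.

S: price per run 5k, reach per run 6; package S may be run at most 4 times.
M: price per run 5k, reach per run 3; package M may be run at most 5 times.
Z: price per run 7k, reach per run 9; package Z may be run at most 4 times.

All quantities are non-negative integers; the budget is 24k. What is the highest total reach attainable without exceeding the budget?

3×Z: price 21 ≤ 24, reach 3·9 = 27.
2×S and 2×Z: price 24 ≤ 24, reach 2·6 + 2·9 = 30.
Best is 30.

30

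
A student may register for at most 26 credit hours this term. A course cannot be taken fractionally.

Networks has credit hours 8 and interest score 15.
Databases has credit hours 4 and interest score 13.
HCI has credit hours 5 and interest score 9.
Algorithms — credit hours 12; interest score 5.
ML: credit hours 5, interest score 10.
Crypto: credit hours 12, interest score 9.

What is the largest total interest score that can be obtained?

This is an integer program with binary decision variables.
Take Networks, Databases, HCI, and ML: credit hours 8 + 4 + 5 + 5 = 22 ≤ 26, interest score 15 + 13 + 9 + 10 = 47.
No other feasible combination does better.

47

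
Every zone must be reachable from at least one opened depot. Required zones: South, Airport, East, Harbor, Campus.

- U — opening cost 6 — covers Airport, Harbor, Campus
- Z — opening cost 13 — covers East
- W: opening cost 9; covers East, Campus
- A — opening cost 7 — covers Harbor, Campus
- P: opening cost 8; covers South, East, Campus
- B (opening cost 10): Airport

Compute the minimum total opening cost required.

14

This is an integer covering problem.
Choose U and P: together they cover South, Airport, East, Harbor, Campus — every zone.
Total opening cost: 6 + 8 = 14.
No cover costs less than 14.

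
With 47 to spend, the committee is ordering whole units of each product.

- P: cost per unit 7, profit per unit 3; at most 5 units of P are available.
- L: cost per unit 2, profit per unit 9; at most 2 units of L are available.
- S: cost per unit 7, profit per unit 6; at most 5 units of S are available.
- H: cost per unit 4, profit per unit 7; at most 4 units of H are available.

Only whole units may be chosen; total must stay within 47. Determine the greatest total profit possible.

L has the best ratio (9/2); taking only L gives at most 2×9 = 18 (stopped by the supply cap of 2).
Mixing does better — 2×L, 3×S, and 4×H: cost 41 ≤ 47, profit 2·9 + 3·6 + 4·7 = 64.

64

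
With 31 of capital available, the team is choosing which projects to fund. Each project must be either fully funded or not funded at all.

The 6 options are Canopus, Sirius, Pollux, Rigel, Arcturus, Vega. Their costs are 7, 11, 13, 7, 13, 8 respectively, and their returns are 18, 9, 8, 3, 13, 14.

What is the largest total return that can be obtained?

45

Allowing fractional choices, the relaxed optimum would be about 47.5, but projects are indivisible.
Canopus + Pollux + Vega: cost 7 + 13 + 8 = 28 ≤ 31, return 18 + 8 + 14 = 40.
Canopus + Sirius + Vega: cost 7 + 11 + 8 = 26 ≤ 31, return 18 + 9 + 14 = 41.
Canopus + Arcturus + Vega: cost 7 + 13 + 8 = 28 ≤ 31, return 18 + 13 + 14 = 45.
Best is Canopus, Arcturus, and Vega with total return 45.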